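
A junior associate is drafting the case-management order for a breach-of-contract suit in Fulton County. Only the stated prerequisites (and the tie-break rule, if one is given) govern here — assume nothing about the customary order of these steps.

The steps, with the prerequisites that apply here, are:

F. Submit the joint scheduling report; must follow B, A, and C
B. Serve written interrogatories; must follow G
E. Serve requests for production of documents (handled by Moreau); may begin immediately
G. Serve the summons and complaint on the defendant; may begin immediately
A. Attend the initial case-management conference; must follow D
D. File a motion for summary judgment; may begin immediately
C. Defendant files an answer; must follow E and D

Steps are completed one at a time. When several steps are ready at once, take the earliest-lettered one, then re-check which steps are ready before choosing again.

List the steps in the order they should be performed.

Nothing is required for D, E and G. D has the earlier label → D first.
A now also ready, so the ready set is {A, E, G}; A has the earlier label → A.
E and G are both available; E has the earlier label → E.
Ready: C and G. C has the earlier label → C.
G is the only step now ready → G.
B needed G, now all done → B.
F is the only step now ready → F.

D A E C G B F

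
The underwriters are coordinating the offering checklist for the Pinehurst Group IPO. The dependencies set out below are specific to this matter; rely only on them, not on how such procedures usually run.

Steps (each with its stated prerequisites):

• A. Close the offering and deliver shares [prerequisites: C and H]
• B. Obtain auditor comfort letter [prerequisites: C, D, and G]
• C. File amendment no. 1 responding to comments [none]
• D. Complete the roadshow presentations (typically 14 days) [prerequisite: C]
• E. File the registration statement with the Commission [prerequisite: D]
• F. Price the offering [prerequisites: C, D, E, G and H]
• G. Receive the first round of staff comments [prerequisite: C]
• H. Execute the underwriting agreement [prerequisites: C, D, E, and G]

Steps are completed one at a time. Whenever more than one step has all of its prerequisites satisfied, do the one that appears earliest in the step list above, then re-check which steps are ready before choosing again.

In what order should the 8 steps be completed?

C → D → E → G → B → H → A → F

Only C has no prerequisites, so it is first.
D and G are both available; D is listed earlier → D.
Ready: E and G. E is listed earlier → E.
G needed C, now all done → G.
Ready: B and H. B is listed earlier → B.
That leaves H as the only ready step → H.
Ready: A and F. A is listed earlier → A.
F needed C, D, E, G and H, now all done → F.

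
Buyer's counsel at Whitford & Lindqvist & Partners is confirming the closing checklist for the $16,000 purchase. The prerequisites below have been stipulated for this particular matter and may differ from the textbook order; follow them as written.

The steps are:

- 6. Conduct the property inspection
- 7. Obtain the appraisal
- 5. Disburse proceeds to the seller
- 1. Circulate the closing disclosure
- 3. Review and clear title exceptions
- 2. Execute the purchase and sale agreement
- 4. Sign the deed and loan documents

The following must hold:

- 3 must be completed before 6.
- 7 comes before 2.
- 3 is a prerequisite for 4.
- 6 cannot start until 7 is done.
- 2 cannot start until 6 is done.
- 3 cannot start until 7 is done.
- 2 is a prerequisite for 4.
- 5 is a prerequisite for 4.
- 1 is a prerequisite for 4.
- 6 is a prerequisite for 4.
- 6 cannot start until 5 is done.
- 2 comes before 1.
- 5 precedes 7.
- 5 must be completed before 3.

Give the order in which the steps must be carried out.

5 → 7 → 3 → 6 → 2 → 1 → 4

Only 5 has no prerequisites, so it is first.
That leaves 7 as the only ready step → 7.
3 is the only step now ready → 3.
6 needed 7, 5 and 3, now all done → 6.
Next only 2 has its prerequisites met → 2.
1 needed 2, now all done → 1.
4 is the only step now ready → 4.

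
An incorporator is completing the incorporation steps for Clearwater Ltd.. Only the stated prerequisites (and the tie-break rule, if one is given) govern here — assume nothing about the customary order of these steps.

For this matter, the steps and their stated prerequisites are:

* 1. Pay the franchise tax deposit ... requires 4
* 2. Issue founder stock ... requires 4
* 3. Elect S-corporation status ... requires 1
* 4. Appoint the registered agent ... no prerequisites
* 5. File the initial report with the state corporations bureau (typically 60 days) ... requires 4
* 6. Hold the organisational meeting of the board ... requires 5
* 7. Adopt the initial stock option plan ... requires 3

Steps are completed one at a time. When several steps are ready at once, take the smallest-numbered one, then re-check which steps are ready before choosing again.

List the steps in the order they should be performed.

4 is the only step with nothing outstanding, so it goes first.
Now 1, 2 and 5 have their prerequisites met. 1 has the earlier label, so 1 next.
Ready: 2, 3 and 5. 2 has the earlier label → 2.
3 and 5 are both available; 3 has the earlier label → 3.
7 now also ready, so the ready set is {5, 7}; 5 has the earlier label → 5.
6 now also ready, so the ready set is {6, 7}; 6 has the earlier label → 6.
7 needed 3, now all done → 7.

4 → 1 → 2 → 3 → 5 → 6 → 7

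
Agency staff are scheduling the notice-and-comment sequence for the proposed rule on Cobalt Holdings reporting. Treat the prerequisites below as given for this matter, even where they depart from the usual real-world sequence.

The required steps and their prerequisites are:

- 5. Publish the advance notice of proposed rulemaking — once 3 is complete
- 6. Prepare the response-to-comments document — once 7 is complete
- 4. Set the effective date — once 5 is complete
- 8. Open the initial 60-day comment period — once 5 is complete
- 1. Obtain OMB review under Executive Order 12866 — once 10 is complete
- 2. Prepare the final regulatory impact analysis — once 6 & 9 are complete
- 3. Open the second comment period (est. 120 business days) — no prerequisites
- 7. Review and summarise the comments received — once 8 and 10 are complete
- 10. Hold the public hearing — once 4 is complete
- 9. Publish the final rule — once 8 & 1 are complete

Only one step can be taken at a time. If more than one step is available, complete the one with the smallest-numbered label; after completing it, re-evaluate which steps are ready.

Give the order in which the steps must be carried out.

3 is the only step with nothing outstanding, so it goes first.
Next only 5 has its prerequisites met → 5.
Ready: 4 and 8. 4 has the earlier label → 4.
8 and 10 are both available; 8 has the earlier label → 8.
10 needed 4, now all done → 10.
1 and 7 are both available; 1 has the earlier label → 1.
9 now also ready, so the ready set is {7, 9}; 7 has the earlier label → 7.
6 now also ready, so the ready set is {6, 9}; 6 has the earlier label → 6.
9 needed 1 and 8, now all done → 9.
2 needed 6 and 9, now all done → 2.

3, 5, 4, 8, 10, 1, 7, 6, 9, 2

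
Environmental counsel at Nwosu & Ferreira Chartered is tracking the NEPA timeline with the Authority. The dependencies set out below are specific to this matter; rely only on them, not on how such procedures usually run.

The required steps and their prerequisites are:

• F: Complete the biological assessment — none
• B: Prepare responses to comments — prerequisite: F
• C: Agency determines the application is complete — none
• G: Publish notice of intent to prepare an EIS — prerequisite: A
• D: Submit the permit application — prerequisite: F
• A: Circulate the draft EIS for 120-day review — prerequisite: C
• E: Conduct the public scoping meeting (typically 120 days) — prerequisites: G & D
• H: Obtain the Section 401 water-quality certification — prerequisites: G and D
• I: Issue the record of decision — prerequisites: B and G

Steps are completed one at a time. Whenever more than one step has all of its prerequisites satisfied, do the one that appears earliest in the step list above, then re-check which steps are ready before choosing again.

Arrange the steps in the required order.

F and C have no prerequisites; F is listed earlier, so F is first.
B, C and D are all available; B is listed earlier → B.
C and D are both available; C is listed earlier → C.
Now D and A have their prerequisites met. D is listed earlier, so D next.
Next only A has its prerequisites met → A.
G is the only step now ready → G.
E, H and I are all available; E is listed earlier → E.
Now H and I have their prerequisites met. H is listed earlier, so H next.
I is the only step now ready → I.

F → B → C → D → A → G → E → H → I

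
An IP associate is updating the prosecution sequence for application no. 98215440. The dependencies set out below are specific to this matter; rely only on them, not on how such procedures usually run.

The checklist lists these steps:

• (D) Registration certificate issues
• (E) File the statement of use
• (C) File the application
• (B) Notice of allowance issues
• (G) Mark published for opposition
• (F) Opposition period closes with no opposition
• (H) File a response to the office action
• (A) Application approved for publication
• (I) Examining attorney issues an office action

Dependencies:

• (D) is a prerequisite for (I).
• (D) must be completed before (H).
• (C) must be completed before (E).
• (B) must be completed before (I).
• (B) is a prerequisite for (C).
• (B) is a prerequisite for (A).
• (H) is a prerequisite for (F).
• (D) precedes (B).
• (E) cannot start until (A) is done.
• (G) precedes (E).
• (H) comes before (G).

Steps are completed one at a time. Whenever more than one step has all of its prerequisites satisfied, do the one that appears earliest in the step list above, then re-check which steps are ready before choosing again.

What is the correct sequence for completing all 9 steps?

(D) has no prerequisites → (D) first.
Now (B) and (H) have their prerequisites met. (B) is listed earlier, so (B) next.
(C), (A) and (I) now also ready, so the ready set is {(C), (H), (A), (I)}; (C) is listed earlier → (C).
(H), (A) and (I) are all available; (H) is listed earlier → (H).
(G) and (F) now also ready, so the ready set is {(G), (F), (A), (I)}; (G) is listed earlier → (G).
(F), (A) and (I) are all available; (F) is listed earlier → (F).
Now (A) and (I) have their prerequisites met. (A) is listed earlier, so (A) next.
(E) and (I) are both available; (E) is listed earlier → (E).
(I) is the only step now ready → (I).

(D), (B), (C), (H), (G), (F), (A), (E), (I)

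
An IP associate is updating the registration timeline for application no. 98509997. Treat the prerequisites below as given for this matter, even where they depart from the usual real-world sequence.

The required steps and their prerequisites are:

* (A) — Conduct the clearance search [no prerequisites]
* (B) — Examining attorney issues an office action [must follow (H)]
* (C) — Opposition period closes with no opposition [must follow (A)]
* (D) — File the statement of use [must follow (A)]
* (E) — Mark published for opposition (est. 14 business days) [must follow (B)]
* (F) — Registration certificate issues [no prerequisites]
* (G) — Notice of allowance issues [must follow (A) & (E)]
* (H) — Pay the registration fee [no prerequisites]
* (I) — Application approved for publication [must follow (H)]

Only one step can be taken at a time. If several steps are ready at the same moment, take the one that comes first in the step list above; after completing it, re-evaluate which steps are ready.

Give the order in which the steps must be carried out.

(A), (C), (D), (F), (H), (B), (E), (G), (I)

Nothing is required for (A), (F) and (H). (A) is listed earlier → (A) first.
(C) and (D) now also ready, so the ready set is {(C), (D), (F), (H)}; (C) is listed earlier → (C).
Ready: (D), (F) and (H). (D) is listed earlier → (D).
Now (F) and (H) have their prerequisites met. (F) is listed earlier, so (F) next.
(H) is the only step now ready → (H).
(B) and (I) are both available; (B) is listed earlier → (B).
(E) now also ready, so the ready set is {(E), (I)}; (E) is listed earlier → (E).
(G) now also ready, so the ready set is {(G), (I)}; (G) is listed earlier → (G).
(I) needed (H), now all done → (I).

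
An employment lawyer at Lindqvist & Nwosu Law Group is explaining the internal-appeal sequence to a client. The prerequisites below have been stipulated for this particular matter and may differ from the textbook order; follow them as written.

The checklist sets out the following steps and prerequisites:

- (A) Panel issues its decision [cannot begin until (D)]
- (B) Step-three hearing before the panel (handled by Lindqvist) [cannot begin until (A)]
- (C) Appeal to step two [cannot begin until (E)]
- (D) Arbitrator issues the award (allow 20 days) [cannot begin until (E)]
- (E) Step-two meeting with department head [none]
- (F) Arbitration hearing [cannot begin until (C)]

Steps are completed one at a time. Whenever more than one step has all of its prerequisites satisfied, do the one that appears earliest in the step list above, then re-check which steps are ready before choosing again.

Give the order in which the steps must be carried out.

(E) has no prerequisites → (E) first.
Now (C) and (D) have their prerequisites met. (C) is listed earlier, so (C) next.
(D) and (F) are both available; (D) is listed earlier → (D).
Now (A) and (F) have their prerequisites met. (A) is listed earlier, so (A) next.
(B) now also ready, so the ready set is {(B), (F)}; (B) is listed earlier → (B).
(F) is the only step now ready → (F).

(E) → (C) → (D) → (A) → (B) → (F)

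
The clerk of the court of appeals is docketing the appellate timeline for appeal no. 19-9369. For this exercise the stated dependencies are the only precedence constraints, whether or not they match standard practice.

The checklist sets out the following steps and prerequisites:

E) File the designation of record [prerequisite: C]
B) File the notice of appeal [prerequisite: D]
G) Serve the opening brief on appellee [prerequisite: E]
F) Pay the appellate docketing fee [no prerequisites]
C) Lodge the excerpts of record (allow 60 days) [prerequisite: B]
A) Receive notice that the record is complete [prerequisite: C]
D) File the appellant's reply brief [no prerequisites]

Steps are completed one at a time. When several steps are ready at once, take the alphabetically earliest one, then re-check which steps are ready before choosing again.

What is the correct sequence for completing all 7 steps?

D and F have no prerequisites; D has the earlier label, so D is first.
B now also ready, so the ready set is {B, F}; B has the earlier label → B.
C and F are both available; C has the earlier label → C.
Now A, E and F have their prerequisites met. A has the earlier label, so A next.
Now E and F have their prerequisites met. E has the earlier label, so E next.
G now also ready, so the ready set is {F, G}; F has the earlier label → F.
G is the only step now ready → G.

D B C A E F G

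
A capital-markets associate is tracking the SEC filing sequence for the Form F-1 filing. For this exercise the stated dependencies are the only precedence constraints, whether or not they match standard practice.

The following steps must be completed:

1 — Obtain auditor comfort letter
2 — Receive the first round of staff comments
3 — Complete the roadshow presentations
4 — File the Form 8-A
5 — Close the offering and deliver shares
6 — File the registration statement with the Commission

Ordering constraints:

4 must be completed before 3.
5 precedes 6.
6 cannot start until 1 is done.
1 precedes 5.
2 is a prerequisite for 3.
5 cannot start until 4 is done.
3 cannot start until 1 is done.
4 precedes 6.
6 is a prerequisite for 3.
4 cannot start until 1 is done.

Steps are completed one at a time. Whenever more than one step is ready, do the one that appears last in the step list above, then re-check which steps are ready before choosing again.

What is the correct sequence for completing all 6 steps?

2, 1, 4, 5, 6, 3

2 and 1 have no prerequisites; 2 is listed later, so 2 is first.
1 is the only step now ready → 1.
4 needed 1, now all done → 4.
5 needed 4 and 1, now all done → 5.
That leaves 6 as the only ready step → 6.
3 needed 6, 4, 2 and 1, now all done → 3.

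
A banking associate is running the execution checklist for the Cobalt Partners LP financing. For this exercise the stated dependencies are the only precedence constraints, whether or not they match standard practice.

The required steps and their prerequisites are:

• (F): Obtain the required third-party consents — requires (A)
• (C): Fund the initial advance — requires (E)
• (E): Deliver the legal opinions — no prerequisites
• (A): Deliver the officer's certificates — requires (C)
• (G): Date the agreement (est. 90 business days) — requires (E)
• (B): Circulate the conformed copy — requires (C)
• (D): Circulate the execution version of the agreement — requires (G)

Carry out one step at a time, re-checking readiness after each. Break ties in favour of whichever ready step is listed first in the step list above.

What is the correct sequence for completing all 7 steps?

(E), (C), (A), (F), (G), (B), (D)

(E) is the only step with nothing outstanding, so it goes first.
(C) and (G) are both available; (C) is listed earlier → (C).
(A) and (B) now also ready, so the ready set is {(A), (G), (B)}; (A) is listed earlier → (A).
(F), (G) and (B) are all available; (F) is listed earlier → (F).
(G) and (B) are both available; (G) is listed earlier → (G).
Now (B) and (D) have their prerequisites met. (B) is listed earlier, so (B) next.
That leaves (D) as the only ready step → (D).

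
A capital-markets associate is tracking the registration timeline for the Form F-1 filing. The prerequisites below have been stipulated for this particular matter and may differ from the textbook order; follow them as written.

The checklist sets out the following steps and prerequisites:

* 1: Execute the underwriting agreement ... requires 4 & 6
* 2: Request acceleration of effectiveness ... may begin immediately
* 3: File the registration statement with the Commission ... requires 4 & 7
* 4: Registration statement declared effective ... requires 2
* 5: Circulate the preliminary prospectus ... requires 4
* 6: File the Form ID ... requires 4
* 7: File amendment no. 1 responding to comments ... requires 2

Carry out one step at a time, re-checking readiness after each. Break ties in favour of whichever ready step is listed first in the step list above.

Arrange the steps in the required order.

2 4 5 6 1 7 3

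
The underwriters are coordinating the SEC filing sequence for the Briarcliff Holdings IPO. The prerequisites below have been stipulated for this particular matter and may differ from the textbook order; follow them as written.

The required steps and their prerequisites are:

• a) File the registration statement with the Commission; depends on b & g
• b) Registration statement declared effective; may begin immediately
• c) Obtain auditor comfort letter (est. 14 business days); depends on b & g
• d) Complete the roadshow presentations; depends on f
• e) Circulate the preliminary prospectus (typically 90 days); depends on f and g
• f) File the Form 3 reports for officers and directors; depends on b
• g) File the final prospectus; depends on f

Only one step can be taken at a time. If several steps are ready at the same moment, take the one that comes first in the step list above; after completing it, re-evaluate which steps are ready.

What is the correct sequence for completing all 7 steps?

Only b has no prerequisites, so it is first.
f is the only step now ready → f.
Now d and g have their prerequisites met. d is listed earlier, so d next.
g needed f, now all done → g.
Now a, c and e have their prerequisites met. a is listed earlier, so a next.
Ready: c and e. c is listed earlier → c.
That leaves e as the only ready step → e.

b f d g a c e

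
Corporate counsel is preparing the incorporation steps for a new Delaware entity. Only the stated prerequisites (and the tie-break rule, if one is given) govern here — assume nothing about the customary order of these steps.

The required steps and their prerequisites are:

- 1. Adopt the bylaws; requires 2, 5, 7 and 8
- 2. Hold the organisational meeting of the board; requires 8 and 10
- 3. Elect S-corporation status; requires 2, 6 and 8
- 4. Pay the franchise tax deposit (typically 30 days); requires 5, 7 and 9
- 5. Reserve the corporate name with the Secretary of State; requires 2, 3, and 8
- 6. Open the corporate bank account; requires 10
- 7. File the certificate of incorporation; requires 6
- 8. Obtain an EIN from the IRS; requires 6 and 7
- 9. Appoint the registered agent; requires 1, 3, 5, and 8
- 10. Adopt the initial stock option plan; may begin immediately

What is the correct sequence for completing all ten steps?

10, 6, 7, 8, 2, 3, 5, 1, 9, 4

10 has no prerequisites → 10 first.
6 is the only step now ready → 6.
7 is the only step now ready → 7.
8 needed 6 and 7, now all done → 8.
Next only 2 has its prerequisites met → 2.
3 is the only step now ready → 3.
5 is the only step now ready → 5.
1 needed 2, 5, 7 and 8, now all done → 1.
9 needed 1, 3, 5 and 8, now all done → 9.
That leaves 4 as the only ready step → 4.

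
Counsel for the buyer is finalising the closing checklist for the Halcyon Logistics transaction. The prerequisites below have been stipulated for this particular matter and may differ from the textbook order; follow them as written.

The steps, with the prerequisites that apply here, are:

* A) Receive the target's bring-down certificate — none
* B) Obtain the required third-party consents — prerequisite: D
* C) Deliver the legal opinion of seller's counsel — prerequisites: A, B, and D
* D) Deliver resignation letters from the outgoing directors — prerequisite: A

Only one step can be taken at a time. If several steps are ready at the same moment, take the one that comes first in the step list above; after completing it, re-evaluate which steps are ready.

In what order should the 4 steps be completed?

A is the only step with nothing outstanding, so it goes first.
Next only D has its prerequisites met → D.
Next only B has its prerequisites met → B.
Next only C has its prerequisites met → C.

A → D → B → C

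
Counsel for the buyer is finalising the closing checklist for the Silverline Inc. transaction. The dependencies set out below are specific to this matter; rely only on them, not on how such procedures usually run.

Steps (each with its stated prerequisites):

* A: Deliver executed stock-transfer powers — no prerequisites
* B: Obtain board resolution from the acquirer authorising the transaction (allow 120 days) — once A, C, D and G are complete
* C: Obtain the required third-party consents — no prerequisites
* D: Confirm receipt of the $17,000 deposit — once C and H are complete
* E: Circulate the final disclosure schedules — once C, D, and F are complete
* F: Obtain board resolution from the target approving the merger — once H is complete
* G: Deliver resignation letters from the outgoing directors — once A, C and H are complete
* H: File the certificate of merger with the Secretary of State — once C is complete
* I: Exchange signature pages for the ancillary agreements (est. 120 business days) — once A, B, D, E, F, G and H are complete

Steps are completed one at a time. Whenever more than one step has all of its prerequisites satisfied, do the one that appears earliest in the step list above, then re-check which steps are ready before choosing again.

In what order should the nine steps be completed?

Nothing is required for A and C. A is listed earlier → A first.
C is the only step now ready → C.
H needed C, now all done → H.
Ready: D, F and G. D is listed earlier → D.
Ready: F and G. F is listed earlier → F.
Ready: E and G. E is listed earlier → E.
Next only G has its prerequisites met → G.
B is the only step now ready → B.
I needed A, B, D, E, F, G and H, now all done → I.

A C H D F E G B I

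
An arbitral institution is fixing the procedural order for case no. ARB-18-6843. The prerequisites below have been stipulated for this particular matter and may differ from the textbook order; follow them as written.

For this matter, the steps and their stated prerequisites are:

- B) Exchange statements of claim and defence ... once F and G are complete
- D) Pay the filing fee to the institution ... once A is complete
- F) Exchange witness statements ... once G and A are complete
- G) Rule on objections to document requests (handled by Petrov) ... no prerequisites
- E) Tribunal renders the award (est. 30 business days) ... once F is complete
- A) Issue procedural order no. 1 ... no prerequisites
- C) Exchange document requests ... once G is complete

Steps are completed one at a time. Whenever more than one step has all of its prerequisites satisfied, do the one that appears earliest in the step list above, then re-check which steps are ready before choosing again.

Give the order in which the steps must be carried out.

G, A, D, F, B, E, C

Nothing is required for G and A. G is listed earlier → G first.
C now also ready, so the ready set is {A, C}; A is listed earlier → A.
D and F now also ready, so the ready set is {D, F, C}; D is listed earlier → D.
Now F and C have their prerequisites met. F is listed earlier, so F next.
B, E and C are all available; B is listed earlier → B.
E and C are both available; E is listed earlier → E.
C needed G, now all done → C.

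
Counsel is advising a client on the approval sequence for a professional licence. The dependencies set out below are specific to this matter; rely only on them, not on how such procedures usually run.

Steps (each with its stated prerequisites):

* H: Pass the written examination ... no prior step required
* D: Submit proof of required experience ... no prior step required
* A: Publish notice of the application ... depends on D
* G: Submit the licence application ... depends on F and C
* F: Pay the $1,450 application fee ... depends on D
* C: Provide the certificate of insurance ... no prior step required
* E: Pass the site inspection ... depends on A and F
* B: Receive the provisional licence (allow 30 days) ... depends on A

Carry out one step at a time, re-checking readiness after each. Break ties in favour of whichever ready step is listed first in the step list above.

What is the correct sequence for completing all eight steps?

H, D and C have no prerequisites; H is listed earlier, so H is first.
D and C are both available; D is listed earlier → D.
Ready: A, F and C. A is listed earlier → A.
F, C and B are all available; F is listed earlier → F.
Ready: C, E and B. C is listed earlier → C.
G, E and B are all available; G is listed earlier → G.
Now E and B have their prerequisites met. E is listed earlier, so E next.
That leaves B as the only ready step → B.

H → D → A → F → C → G → E → B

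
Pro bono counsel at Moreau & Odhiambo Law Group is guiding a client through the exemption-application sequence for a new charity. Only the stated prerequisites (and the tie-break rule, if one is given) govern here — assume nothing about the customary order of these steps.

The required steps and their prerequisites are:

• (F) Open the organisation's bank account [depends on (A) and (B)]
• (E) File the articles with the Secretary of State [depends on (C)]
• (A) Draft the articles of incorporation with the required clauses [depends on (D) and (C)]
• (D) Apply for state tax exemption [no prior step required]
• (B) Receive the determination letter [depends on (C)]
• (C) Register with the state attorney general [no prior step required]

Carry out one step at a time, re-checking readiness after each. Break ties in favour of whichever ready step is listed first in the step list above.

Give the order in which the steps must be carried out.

(D) → (C) → (E) → (A) → (B) → (F)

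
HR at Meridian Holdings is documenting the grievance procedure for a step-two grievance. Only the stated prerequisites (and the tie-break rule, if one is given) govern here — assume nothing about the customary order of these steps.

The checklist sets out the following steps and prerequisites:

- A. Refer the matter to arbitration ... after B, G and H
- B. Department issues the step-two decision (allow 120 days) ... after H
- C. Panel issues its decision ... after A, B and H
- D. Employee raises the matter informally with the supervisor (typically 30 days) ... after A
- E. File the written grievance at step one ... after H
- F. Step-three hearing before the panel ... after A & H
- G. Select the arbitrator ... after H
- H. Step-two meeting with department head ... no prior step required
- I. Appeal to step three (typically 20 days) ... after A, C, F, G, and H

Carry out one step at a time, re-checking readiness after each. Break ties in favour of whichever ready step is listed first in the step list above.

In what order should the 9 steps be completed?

H, B, E, G, A, C, D, F, I

H has no prerequisites → H first.
Now B, E and G have their prerequisites met. B is listed earlier, so B next.
E and G are both available; E is listed earlier → E.
G is the only step now ready → G.
A is the only step now ready → A.
Now C, D and F have their prerequisites met. C is listed earlier, so C next.
Ready: D and F. D is listed earlier → D.
That leaves F as the only ready step → F.
Next only I has its prerequisites met → I.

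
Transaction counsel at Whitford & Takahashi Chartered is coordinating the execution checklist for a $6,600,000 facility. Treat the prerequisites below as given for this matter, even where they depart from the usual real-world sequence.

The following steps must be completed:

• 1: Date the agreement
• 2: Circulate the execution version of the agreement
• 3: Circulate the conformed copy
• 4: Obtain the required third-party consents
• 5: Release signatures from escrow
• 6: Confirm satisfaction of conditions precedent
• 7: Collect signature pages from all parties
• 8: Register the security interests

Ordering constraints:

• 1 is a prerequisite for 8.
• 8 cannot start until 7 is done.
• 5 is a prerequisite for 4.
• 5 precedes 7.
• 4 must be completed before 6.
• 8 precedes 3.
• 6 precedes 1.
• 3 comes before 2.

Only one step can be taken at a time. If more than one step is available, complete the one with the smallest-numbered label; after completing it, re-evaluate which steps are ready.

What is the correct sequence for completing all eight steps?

5, 4, 6, 1, 7, 8, 3, 2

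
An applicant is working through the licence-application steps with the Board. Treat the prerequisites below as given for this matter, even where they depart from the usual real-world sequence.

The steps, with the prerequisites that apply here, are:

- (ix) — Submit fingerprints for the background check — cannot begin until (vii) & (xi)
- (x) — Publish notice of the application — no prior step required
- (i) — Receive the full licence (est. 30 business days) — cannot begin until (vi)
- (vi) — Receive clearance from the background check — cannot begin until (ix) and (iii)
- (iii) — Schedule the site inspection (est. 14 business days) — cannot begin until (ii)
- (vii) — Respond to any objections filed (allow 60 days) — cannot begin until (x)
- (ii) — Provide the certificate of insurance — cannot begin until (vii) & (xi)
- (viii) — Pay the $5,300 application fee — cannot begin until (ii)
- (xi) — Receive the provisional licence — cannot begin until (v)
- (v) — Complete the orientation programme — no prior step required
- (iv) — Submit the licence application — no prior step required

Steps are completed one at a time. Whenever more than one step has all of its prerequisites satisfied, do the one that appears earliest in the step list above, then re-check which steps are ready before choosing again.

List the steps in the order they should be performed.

(x), (v) and (iv) have no prerequisites; (x) is listed earlier, so (x) is first.
Now (vii), (v) and (iv) have their prerequisites met. (vii) is listed earlier, so (vii) next.
(v) and (iv) are both available; (v) is listed earlier → (v).
Ready: (xi) and (iv). (xi) is listed earlier → (xi).
(ix), (ii) and (iv) are all available; (ix) is listed earlier → (ix).
(ii) and (iv) are both available; (ii) is listed earlier → (ii).
(iii) and (viii) now also ready, so the ready set is {(iii), (viii), (iv)}; (iii) is listed earlier → (iii).
(vi) now also ready, so the ready set is {(vi), (viii), (iv)}; (vi) is listed earlier → (vi).
(i) now also ready, so the ready set is {(i), (viii), (iv)}; (i) is listed earlier → (i).
Ready: (viii) and (iv). (viii) is listed earlier → (viii).
That leaves (iv) as the only ready step → (iv).

(x), (vii), (v), (xi), (ix), (ii), (iii), (vi), (i), (viii), (iv)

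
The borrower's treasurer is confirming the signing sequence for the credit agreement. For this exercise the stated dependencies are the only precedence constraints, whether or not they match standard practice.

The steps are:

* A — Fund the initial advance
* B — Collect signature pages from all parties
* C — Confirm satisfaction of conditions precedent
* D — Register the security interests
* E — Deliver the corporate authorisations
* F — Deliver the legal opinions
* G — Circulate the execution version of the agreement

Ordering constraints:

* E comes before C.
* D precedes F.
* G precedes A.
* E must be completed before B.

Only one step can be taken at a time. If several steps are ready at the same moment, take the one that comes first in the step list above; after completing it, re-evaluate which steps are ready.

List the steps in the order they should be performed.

Nothing is required for D, E and G. D is listed earlier → D first.
F now also ready, so the ready set is {E, F, G}; E is listed earlier → E.
B and C now also ready, so the ready set is {B, C, F, G}; B is listed earlier → B.
Now C, F and G have their prerequisites met. C is listed earlier, so C next.
Ready: F and G. F is listed earlier → F.
That leaves G as the only ready step → G.
A needed G, now all done → A.

D, E, B, C, F, G, A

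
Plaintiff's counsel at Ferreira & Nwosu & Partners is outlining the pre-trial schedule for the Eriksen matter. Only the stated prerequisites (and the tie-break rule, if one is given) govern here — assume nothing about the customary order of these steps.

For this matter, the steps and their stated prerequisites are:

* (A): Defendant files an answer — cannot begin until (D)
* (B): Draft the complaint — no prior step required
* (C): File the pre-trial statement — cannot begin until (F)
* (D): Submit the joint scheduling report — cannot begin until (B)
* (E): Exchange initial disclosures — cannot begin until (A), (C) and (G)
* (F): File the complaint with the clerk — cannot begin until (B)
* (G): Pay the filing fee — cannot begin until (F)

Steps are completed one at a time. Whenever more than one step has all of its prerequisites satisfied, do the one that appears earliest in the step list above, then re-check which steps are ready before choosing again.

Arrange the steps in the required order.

(B) is the only step with nothing outstanding, so it goes first.
Ready: (D) and (F). (D) is listed earlier → (D).
(A) now also ready, so the ready set is {(A), (F)}; (A) is listed earlier → (A).
(F) is the only step now ready → (F).
Ready: (C) and (G). (C) is listed earlier → (C).
Next only (G) has its prerequisites met → (G).
That leaves (E) as the only ready step → (E).

(B), (D), (A), (F), (C), (G), (E)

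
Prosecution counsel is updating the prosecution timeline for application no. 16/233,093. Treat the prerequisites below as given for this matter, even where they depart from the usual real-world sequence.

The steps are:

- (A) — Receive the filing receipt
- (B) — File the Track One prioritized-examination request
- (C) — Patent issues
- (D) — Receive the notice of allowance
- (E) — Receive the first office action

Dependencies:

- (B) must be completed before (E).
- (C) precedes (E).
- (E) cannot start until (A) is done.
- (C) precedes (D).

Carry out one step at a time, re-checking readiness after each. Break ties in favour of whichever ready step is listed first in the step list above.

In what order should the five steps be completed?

(A), (B) and (C) have no prerequisites; (A) is listed earlier, so (A) is first.
Now (B) and (C) have their prerequisites met. (B) is listed earlier, so (B) next.
(C) is the only step now ready → (C).
Ready: (D) and (E). (D) is listed earlier → (D).
(E) needed (A), (B) and (C), now all done → (E).

(A), (B), (C), (D), (E)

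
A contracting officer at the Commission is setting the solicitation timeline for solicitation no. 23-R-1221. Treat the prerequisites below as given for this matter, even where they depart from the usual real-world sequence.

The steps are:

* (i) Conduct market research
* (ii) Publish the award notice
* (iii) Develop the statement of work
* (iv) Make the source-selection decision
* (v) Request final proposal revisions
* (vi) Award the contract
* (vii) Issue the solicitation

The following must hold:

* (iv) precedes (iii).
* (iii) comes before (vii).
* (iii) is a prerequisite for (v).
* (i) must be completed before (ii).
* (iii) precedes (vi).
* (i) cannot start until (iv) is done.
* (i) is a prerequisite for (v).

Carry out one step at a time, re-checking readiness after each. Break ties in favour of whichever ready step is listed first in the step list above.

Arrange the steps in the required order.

(iv) (i) (ii) (iii) (v) (vi) (vii)

(iv) has no prerequisites → (iv) first.
Ready: (i) and (iii). (i) is listed earlier → (i).
(ii) now also ready, so the ready set is {(ii), (iii)}; (ii) is listed earlier → (ii).
(iii) is the only step now ready → (iii).
Now (v), (vi) and (vii) have their prerequisites met. (v) is listed earlier, so (v) next.
Now (vi) and (vii) have their prerequisites met. (vi) is listed earlier, so (vi) next.
That leaves (vii) as the only ready step → (vii).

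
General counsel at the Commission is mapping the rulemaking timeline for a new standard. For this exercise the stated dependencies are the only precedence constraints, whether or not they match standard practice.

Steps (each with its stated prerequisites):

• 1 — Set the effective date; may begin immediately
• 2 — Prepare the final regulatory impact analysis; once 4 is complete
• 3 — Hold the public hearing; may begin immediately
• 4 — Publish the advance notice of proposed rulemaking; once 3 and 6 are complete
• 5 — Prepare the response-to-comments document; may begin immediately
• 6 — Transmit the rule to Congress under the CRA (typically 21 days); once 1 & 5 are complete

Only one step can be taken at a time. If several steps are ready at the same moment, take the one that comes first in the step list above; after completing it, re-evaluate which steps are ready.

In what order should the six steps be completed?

Nothing is required for 1, 3 and 5. 1 is listed earlier → 1 first.
Now 3 and 5 have their prerequisites met. 3 is listed earlier, so 3 next.
That leaves 5 as the only ready step → 5.
6 is the only step now ready → 6.
4 needed 3 and 6, now all done → 4.
2 is the only step now ready → 2.

1, 3, 5, 6, 4, 2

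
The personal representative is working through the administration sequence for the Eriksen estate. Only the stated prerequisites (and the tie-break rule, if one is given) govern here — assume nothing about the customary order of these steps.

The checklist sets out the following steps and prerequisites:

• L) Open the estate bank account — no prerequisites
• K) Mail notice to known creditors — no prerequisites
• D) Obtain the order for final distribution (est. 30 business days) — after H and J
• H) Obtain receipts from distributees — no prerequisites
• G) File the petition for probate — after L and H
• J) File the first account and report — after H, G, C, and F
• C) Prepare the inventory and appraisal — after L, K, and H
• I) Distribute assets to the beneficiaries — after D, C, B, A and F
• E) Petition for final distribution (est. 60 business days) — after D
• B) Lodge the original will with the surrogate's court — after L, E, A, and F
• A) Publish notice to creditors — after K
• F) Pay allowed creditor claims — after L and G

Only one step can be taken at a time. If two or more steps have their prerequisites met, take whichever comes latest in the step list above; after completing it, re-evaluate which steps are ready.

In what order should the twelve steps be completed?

H, K, A, L, C, G, F, J, D, E, B, I

Nothing is required for H, K and L. H is listed later → H first.
Now K and L have their prerequisites met. K is listed later, so K next.
A now also ready, so the ready set is {A, L}; A is listed later → A.
That leaves L as the only ready step → L.
Ready: C and G. C is listed later → C.
G needed H and L, now all done → G.
Next only F has its prerequisites met → F.
J needed F, C, G and H, now all done → J.
D is the only step now ready → D.
Next only E has its prerequisites met → E.
B is the only step now ready → B.
Next only I has its prerequisites met → I.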